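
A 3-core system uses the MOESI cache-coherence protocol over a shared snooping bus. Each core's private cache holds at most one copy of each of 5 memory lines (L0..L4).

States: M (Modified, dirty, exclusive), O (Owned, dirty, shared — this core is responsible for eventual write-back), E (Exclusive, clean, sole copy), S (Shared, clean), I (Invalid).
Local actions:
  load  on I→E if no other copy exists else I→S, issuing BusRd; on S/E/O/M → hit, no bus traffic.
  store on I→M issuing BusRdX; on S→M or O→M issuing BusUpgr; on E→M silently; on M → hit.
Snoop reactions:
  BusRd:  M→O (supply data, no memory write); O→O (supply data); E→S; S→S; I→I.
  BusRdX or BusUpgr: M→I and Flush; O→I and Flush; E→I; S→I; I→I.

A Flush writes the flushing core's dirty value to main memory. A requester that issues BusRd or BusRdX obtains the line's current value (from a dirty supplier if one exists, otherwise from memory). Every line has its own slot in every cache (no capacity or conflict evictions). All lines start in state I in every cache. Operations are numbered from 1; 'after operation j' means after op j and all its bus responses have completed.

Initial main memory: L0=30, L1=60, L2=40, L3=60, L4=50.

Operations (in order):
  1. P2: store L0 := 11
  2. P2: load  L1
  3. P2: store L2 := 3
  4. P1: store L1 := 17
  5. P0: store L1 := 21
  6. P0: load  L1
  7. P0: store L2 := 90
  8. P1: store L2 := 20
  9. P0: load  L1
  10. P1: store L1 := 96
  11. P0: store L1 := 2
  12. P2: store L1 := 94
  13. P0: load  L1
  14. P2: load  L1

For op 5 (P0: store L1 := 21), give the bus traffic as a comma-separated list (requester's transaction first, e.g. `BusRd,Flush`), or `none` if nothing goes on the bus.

bus = BusRdX,Flush

1. P2: store L0 := 11  bus=[BusRdX]  L0: P0=I P1=I P2=M  mem[L0]=30
2. P2: load  L1  bus=[BusRd]  L1: P0=I P1=I P2=E  mem[L1]=60
3. P2: store L2 := 3  bus=[BusRdX]  L2: P0=I P1=I P2=M  mem[L2]=40
4. P1: store L1 := 17  bus=[BusRdX]  L1: P0=I P1=M P2=I  mem[L1]=60
5. P0: store L1 := 21  bus=[BusRdX,Flush]  L1: P0=M P1=I P2=I  mem[L1]=17
6. P0: load  L1  bus=[-]  L1: P0=M P1=I P2=I  mem[L1]=17
7. P0: store L2 := 90  bus=[BusRdX,Flush]  L2: P0=M P1=I P2=I  mem[L2]=3
8. P1: store L2 := 20  bus=[BusRdX,Flush]  L2: P0=I P1=M P2=I  mem[L2]=90
9. P0: load  L1  bus=[-]  L1: P0=M P1=I P2=I  mem[L1]=17
10. P1: store L1 := 96  bus=[BusRdX,Flush]  L1: P0=I P1=M P2=I  mem[L1]=21
11. P0: store L1 := 2  bus=[BusRdX,Flush]  L1: P0=M P1=I P2=I  mem[L1]=96
12. P2: store L1 := 94  bus=[BusRdX,Flush]  L1: P0=I P1=I P2=M  mem[L1]=2
13. P0: load  L1  bus=[BusRd]  L1: P0=S P1=I P2=O  mem[L1]=2
14. P2: load  L1  bus=[-]  L1: P0=S P1=I P2=O  mem[L1]=2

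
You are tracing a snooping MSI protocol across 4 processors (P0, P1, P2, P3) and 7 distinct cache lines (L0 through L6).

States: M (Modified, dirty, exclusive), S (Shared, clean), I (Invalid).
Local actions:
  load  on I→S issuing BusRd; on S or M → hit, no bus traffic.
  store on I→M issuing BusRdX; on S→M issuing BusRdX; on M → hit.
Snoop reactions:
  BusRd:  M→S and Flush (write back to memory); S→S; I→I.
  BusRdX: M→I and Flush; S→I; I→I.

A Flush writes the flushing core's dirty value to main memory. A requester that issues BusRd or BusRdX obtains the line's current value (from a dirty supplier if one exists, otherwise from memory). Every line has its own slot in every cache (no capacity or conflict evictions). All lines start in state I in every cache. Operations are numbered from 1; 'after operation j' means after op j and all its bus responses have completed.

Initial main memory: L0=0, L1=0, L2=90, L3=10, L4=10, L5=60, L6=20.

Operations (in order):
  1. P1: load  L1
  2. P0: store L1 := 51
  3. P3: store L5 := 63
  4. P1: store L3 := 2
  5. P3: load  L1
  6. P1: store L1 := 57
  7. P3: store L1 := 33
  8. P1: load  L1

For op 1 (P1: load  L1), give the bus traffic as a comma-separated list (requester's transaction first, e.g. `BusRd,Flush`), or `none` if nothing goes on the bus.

[1] P1: load  L1 | P0:I, P1:S(0), P2:I, P3:I | bus: BusRd
[2] P0: store L1 := 51 | P0:M(51), P1:I, P2:I, P3:I | bus: BusRdX
[3] P3: store L5 := 63 | P0:I, P1:I, P2:I, P3:M(63) | bus: BusRdX
[4] P1: store L3 := 2 | P0:I, P1:M(2), P2:I, P3:I | bus: BusRdX
[5] P3: load  L1 | P0:S(51), P1:I, P2:I, P3:S(51) | bus: BusRd,Flush
[6] P1: store L1 := 57 | P0:I, P1:M(57), P2:I, P3:I | bus: BusRdX
[7] P3: store L1 := 33 | P0:I, P1:I, P2:I, P3:M(33) | bus: BusRdX,Flush
[8] P1: load  L1 | P0:I, P1:S(33), P2:I, P3:S(33) | bus: BusRd,Flush

bus = BusRd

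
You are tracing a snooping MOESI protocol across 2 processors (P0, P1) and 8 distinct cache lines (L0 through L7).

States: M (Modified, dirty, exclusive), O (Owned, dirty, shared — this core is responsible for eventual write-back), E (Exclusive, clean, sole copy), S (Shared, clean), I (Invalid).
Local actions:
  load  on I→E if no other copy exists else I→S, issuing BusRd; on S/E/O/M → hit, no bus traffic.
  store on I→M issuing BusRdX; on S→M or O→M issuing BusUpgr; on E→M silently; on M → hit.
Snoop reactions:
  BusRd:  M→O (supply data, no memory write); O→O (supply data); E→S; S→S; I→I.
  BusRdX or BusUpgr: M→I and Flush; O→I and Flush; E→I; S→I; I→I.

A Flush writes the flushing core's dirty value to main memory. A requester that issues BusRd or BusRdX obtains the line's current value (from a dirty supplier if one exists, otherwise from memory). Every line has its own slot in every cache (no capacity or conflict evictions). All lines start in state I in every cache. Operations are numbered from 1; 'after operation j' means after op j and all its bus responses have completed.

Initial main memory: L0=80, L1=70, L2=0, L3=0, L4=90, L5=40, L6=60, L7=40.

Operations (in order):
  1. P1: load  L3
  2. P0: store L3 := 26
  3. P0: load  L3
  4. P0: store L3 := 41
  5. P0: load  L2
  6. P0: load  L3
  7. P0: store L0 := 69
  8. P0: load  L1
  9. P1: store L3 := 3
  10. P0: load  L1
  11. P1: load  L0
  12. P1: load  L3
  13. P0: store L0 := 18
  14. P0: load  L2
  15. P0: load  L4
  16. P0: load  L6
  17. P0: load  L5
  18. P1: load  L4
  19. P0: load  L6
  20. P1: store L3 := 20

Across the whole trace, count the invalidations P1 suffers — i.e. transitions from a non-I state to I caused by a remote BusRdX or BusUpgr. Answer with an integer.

invalidations = 2

  op1 P1: load  L3 → I/E on L3; bus BusRd; mem=0
  op2 P0: store L3 := 26 → M/I on L3; bus BusRdX; mem=0
  op3 P0: load  L3 → M/I on L3; bus (none); mem=0
  op4 P0: store L3 := 41 → M/I on L3; bus (none); mem=0
  op5 P0: load  L2 → E/I on L2; bus BusRd; mem=0
  op6 P0: load  L3 → M/I on L3; bus (none); mem=0
  op7 P0: store L0 := 69 → M/I on L0; bus BusRdX; mem=80
  op8 P0: load  L1 → E/I on L1; bus BusRd; mem=70
  op9 P1: store L3 := 3 → I/M on L3; bus BusRdX Flush; mem=41
  op10 P0: load  L1 → E/I on L1; bus (none); mem=70
  op11 P1: load  L0 → O/S on L0; bus BusRd; mem=80
  op12 P1: load  L3 → I/M on L3; bus (none); mem=41
  op13 P0: store L0 := 18 → M/I on L0; bus BusUpgr; mem=80
  op14 P0: load  L2 → E/I on L2; bus (none); mem=0
  op15 P0: load  L4 → E/I on L4; bus BusRd; mem=90
  op16 P0: load  L6 → E/I on L6; bus BusRd; mem=60
  op17 P0: load  L5 → E/I on L5; bus BusRd; mem=40
  op18 P1: load  L4 → S/S on L4; bus BusRd; mem=90
  op19 P0: load  L6 → E/I on L6; bus (none); mem=60
  op20 P1: store L3 := 20 → I/M on L3; bus (none); mem=41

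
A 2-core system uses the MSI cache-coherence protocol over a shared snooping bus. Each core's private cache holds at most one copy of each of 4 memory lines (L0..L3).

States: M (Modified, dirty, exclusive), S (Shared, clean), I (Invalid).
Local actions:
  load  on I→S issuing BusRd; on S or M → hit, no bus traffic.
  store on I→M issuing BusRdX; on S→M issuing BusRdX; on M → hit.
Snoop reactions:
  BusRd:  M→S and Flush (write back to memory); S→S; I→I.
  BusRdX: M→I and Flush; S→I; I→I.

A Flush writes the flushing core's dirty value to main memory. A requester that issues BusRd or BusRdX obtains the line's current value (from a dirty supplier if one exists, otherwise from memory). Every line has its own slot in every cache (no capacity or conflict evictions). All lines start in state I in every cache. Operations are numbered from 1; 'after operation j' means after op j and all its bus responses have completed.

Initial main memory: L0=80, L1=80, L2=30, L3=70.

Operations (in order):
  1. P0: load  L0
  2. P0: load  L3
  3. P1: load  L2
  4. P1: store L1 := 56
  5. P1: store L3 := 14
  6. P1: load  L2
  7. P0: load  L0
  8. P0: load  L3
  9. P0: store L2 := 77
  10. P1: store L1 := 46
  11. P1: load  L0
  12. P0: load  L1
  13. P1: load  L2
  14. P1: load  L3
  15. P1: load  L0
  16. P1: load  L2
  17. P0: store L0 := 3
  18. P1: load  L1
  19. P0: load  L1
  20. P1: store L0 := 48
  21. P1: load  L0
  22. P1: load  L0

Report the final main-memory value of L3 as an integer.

memory[L3] = 14

[1] P0: load  L0 | P0:S(80), P1:I | bus: BusRd
[2] P0: load  L3 | P0:S(70), P1:I | bus: BusRd
[3] P1: load  L2 | P0:I, P1:S(30) | bus: BusRd
[4] P1: store L1 := 56 | P0:I, P1:M(56) | bus: BusRdX
[5] P1: store L3 := 14 | P0:I, P1:M(14) | bus: BusRdX
[6] P1: load  L2 | P0:I, P1:S(30) | bus: none
[7] P0: load  L0 | P0:S(80), P1:I | bus: none
[8] P0: load  L3 | P0:S(14), P1:S(14) | bus: BusRd,Flush
[9] P0: store L2 := 77 | P0:M(77), P1:I | bus: BusRdX
[10] P1: store L1 := 46 | P0:I, P1:M(46) | bus: none
[11] P1: load  L0 | P0:S(80), P1:S(80) | bus: BusRd
[12] P0: load  L1 | P0:S(46), P1:S(46) | bus: BusRd,Flush
[13] P1: load  L2 | P0:S(77), P1:S(77) | bus: BusRd,Flush
[14] P1: load  L3 | P0:S(14), P1:S(14) | bus: none
[15] P1: load  L0 | P0:S(80), P1:S(80) | bus: none
[16] P1: load  L2 | P0:S(77), P1:S(77) | bus: none
[17] P0: store L0 := 3 | P0:M(3), P1:I | bus: BusRdX
[18] P1: load  L1 | P0:S(46), P1:S(46) | bus: none
[19] P0: load  L1 | P0:S(46), P1:S(46) | bus: none
[20] P1: store L0 := 48 | P0:I, P1:M(48) | bus: BusRdX,Flush
[21] P1: load  L0 | P0:I, P1:M(48) | bus: none
[22] P1: load  L0 | P0:I, P1:M(48) | bus: none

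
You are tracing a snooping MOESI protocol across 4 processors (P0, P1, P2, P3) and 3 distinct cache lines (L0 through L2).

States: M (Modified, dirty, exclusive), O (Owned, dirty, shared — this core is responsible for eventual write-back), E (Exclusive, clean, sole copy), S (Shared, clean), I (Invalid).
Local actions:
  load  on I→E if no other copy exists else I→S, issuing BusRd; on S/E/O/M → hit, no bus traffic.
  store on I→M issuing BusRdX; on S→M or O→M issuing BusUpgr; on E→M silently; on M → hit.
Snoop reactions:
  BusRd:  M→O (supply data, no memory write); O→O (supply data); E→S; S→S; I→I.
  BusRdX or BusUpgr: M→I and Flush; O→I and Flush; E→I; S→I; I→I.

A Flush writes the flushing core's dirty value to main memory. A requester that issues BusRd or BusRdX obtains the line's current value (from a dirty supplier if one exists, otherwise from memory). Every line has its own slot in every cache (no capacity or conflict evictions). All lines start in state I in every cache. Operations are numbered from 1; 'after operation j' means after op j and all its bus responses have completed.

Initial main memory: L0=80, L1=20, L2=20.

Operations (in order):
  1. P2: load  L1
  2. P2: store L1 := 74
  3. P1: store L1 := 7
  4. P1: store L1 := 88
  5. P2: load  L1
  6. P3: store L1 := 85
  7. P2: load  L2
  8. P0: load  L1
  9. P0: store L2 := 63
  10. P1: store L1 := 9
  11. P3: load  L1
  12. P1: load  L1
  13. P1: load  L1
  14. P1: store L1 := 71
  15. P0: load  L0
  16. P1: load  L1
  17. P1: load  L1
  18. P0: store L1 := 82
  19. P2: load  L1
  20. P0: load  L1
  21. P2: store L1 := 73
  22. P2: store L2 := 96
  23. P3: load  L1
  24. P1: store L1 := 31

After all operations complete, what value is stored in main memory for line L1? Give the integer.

memory[L1] = 73

  op1 P2: load  L1 → I/I/E/I on L1; bus BusRd; mem=20
  op2 P2: store L1 := 74 → I/I/M/I on L1; bus (none); mem=20
  op3 P1: store L1 := 7 → I/M/I/I on L1; bus BusRdX Flush; mem=74
  op4 P1: store L1 := 88 → I/M/I/I on L1; bus (none); mem=74
  op5 P2: load  L1 → I/O/S/I on L1; bus BusRd; mem=74
  op6 P3: store L1 := 85 → I/I/I/M on L1; bus BusRdX Flush; mem=88
  op7 P2: load  L2 → I/I/E/I on L2; bus BusRd; mem=20
  op8 P0: load  L1 → S/I/I/O on L1; bus BusRd; mem=88
  op9 P0: store L2 := 63 → M/I/I/I on L2; bus BusRdX; mem=20
  op10 P1: store L1 := 9 → I/M/I/I on L1; bus BusRdX Flush; mem=85
  op11 P3: load  L1 → I/O/I/S on L1; bus BusRd; mem=85
  op12 P1: load  L1 → I/O/I/S on L1; bus (none); mem=85
  op13 P1: load  L1 → I/O/I/S on L1; bus (none); mem=85
  op14 P1: store L1 := 71 → I/M/I/I on L1; bus BusUpgr; mem=85
  op15 P0: load  L0 → E/I/I/I on L0; bus BusRd; mem=80
  op16 P1: load  L1 → I/M/I/I on L1; bus (none); mem=85
  op17 P1: load  L1 → I/M/I/I on L1; bus (none); mem=85
  op18 P0: store L1 := 82 → M/I/I/I on L1; bus BusRdX Flush; mem=71
  op19 P2: load  L1 → O/I/S/I on L1; bus BusRd; mem=71
  op20 P0: load  L1 → O/I/S/I on L1; bus (none); mem=71
  op21 P2: store L1 := 73 → I/I/M/I on L1; bus BusUpgr Flush; mem=82
  op22 P2: store L2 := 96 → I/I/M/I on L2; bus BusRdX Flush; mem=63
  op23 P3: load  L1 → I/I/O/S on L1; bus BusRd; mem=82
  op24 P1: store L1 := 31 → I/M/I/I on L1; bus BusRdX Flush; mem=73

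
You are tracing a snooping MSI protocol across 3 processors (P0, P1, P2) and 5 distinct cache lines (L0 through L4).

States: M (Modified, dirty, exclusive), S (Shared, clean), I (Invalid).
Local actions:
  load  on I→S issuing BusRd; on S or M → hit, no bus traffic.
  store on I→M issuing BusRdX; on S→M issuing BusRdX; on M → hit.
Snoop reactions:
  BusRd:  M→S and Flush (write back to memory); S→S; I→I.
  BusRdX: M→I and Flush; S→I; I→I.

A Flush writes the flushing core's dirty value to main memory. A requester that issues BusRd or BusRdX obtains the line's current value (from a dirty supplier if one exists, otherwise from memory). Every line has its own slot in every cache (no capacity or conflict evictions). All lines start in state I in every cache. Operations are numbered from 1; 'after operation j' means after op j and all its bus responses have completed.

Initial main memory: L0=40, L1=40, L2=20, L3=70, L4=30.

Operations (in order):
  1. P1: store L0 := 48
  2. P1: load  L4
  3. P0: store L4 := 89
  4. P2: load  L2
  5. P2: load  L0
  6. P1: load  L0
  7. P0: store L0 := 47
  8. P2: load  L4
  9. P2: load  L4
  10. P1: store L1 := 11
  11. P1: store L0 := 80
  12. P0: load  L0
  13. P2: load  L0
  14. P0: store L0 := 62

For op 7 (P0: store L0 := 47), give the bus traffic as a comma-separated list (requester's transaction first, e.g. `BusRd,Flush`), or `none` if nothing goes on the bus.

[1] P1: store L0 := 48 | P0:I, P1:M(48), P2:I | bus: BusRdX
[2] P1: load  L4 | P0:I, P1:S(30), P2:I | bus: BusRd
[3] P0: store L4 := 89 | P0:M(89), P1:I, P2:I | bus: BusRdX
[4] P2: load  L2 | P0:I, P1:I, P2:S(20) | bus: BusRd
[5] P2: load  L0 | P0:I, P1:S(48), P2:S(48) | bus: BusRd,Flush
[6] P1: load  L0 | P0:I, P1:S(48), P2:S(48) | bus: none
[7] P0: store L0 := 47 | P0:M(47), P1:I, P2:I | bus: BusRdX
[8] P2: load  L4 | P0:S(89), P1:I, P2:S(89) | bus: BusRd,Flush
[9] P2: load  L4 | P0:S(89), P1:I, P2:S(89) | bus: none
[10] P1: store L1 := 11 | P0:I, P1:M(11), P2:I | bus: BusRdX
[11] P1: store L0 := 80 | P0:I, P1:M(80), P2:I | bus: BusRdX,Flush
[12] P0: load  L0 | P0:S(80), P1:S(80), P2:I | bus: BusRd,Flush
[13] P2: load  L0 | P0:S(80), P1:S(80), P2:S(80) | bus: BusRd
[14] P0: store L0 := 62 | P0:M(62), P1:I, P2:I | bus: BusRdX

bus = BusRdX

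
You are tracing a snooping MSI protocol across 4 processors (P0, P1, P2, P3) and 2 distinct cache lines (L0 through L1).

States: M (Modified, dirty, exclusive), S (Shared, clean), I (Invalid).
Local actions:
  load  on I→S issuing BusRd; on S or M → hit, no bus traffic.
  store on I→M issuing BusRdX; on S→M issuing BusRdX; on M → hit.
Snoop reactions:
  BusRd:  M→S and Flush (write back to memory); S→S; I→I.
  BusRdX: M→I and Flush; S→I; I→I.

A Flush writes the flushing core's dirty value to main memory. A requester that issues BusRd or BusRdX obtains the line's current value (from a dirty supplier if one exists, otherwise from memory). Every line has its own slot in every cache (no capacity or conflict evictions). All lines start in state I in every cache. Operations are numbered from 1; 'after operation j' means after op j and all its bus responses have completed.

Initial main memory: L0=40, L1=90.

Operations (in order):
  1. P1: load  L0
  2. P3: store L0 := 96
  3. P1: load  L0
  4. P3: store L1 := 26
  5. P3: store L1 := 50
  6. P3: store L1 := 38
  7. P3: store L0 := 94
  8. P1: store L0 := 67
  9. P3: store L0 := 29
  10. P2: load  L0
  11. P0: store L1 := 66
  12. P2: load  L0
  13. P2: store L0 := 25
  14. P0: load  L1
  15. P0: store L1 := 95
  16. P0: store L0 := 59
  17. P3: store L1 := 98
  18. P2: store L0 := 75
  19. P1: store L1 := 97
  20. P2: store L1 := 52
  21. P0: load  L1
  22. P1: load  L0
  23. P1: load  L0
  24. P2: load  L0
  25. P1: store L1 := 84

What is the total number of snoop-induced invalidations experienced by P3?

invalidations = 4

1. P1: load  L0  bus=[BusRd]  L0: P0=I P1=S P2=I P3=I  mem[L0]=40
2. P3: store L0 := 96  bus=[BusRdX]  L0: P0=I P1=I P2=I P3=M  mem[L0]=40
3. P1: load  L0  bus=[BusRd,Flush]  L0: P0=I P1=S P2=I P3=S  mem[L0]=96
4. P3: store L1 := 26  bus=[BusRdX]  L1: P0=I P1=I P2=I P3=M  mem[L1]=90
5. P3: store L1 := 50  bus=[-]  L1: P0=I P1=I P2=I P3=M  mem[L1]=90
6. P3: store L1 := 38  bus=[-]  L1: P0=I P1=I P2=I P3=M  mem[L1]=90
7. P3: store L0 := 94  bus=[BusRdX]  L0: P0=I P1=I P2=I P3=M  mem[L0]=96
8. P1: store L0 := 67  bus=[BusRdX,Flush]  L0: P0=I P1=M P2=I P3=I  mem[L0]=94
9. P3: store L0 := 29  bus=[BusRdX,Flush]  L0: P0=I P1=I P2=I P3=M  mem[L0]=67
10. P2: load  L0  bus=[BusRd,Flush]  L0: P0=I P1=I P2=S P3=S  mem[L0]=29
11. P0: store L1 := 66  bus=[BusRdX,Flush]  L1: P0=M P1=I P2=I P3=I  mem[L1]=38
12. P2: load  L0  bus=[-]  L0: P0=I P1=I P2=S P3=S  mem[L0]=29
13. P2: store L0 := 25  bus=[BusRdX]  L0: P0=I P1=I P2=M P3=I  mem[L0]=29
14. P0: load  L1  bus=[-]  L1: P0=M P1=I P2=I P3=I  mem[L1]=38
15. P0: store L1 := 95  bus=[-]  L1: P0=M P1=I P2=I P3=I  mem[L1]=38
16. P0: store L0 := 59  bus=[BusRdX,Flush]  L0: P0=M P1=I P2=I P3=I  mem[L0]=25
17. P3: store L1 := 98  bus=[BusRdX,Flush]  L1: P0=I P1=I P2=I P3=M  mem[L1]=95
18. P2: store L0 := 75  bus=[BusRdX,Flush]  L0: P0=I P1=I P2=M P3=I  mem[L0]=59
19. P1: store L1 := 97  bus=[BusRdX,Flush]  L1: P0=I P1=M P2=I P3=I  mem[L1]=98
20. P2: store L1 := 52  bus=[BusRdX,Flush]  L1: P0=I P1=I P2=M P3=I  mem[L1]=97
21. P0: load  L1  bus=[BusRd,Flush]  L1: P0=S P1=I P2=S P3=I  mem[L1]=52
22. P1: load  L0  bus=[BusRd,Flush]  L0: P0=I P1=S P2=S P3=I  mem[L0]=75
23. P1: load  L0  bus=[-]  L0: P0=I P1=S P2=S P3=I  mem[L0]=75
24. P2: load  L0  bus=[-]  L0: P0=I P1=S P2=S P3=I  mem[L0]=75
25. P1: store L1 := 84  bus=[BusRdX]  L1: P0=I P1=M P2=I P3=I  mem[L1]=52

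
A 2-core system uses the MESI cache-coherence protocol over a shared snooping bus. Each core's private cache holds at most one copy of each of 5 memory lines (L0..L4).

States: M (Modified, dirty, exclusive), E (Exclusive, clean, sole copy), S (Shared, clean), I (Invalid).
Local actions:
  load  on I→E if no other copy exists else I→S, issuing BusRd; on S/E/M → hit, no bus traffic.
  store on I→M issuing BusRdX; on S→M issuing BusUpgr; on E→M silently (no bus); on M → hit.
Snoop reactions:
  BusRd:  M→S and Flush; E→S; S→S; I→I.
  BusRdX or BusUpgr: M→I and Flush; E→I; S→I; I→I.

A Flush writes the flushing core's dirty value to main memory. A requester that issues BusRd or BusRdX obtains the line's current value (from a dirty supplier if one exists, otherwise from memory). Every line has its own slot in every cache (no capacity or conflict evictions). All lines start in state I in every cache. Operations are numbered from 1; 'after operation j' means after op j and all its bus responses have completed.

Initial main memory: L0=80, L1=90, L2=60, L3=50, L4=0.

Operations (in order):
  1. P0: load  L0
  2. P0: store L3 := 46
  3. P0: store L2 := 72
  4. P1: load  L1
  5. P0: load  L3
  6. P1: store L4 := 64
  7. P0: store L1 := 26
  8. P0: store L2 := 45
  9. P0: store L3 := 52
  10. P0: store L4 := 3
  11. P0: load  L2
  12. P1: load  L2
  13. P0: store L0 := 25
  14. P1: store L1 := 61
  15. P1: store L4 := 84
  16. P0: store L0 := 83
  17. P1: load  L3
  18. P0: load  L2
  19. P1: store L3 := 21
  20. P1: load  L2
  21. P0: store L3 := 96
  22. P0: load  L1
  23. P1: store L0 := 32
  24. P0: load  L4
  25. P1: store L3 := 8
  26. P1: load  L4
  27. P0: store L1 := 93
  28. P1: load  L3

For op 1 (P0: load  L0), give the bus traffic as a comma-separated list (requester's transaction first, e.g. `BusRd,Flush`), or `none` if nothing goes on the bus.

bus = BusRd

1. P0: load  L0  bus=[BusRd]  L0: P0=E P1=I  mem[L0]=80
2. P0: store L3 := 46  bus=[BusRdX]  L3: P0=M P1=I  mem[L3]=50
3. P0: store L2 := 72  bus=[BusRdX]  L2: P0=M P1=I  mem[L2]=60
4. P1: load  L1  bus=[BusRd]  L1: P0=I P1=E  mem[L1]=90
5. P0: load  L3  bus=[-]  L3: P0=M P1=I  mem[L3]=50
6. P1: store L4 := 64  bus=[BusRdX]  L4: P0=I P1=M  mem[L4]=0
7. P0: store L1 := 26  bus=[BusRdX]  L1: P0=M P1=I  mem[L1]=90
8. P0: store L2 := 45  bus=[-]  L2: P0=M P1=I  mem[L2]=60
9. P0: store L3 := 52  bus=[-]  L3: P0=M P1=I  mem[L3]=50
10. P0: store L4 := 3  bus=[BusRdX,Flush]  L4: P0=M P1=I  mem[L4]=64
11. P0: load  L2  bus=[-]  L2: P0=M P1=I  mem[L2]=60
12. P1: load  L2  bus=[BusRd,Flush]  L2: P0=S P1=S  mem[L2]=45
13. P0: store L0 := 25  bus=[-]  L0: P0=M P1=I  mem[L0]=80
14. P1: store L1 := 61  bus=[BusRdX,Flush]  L1: P0=I P1=M  mem[L1]=26
15. P1: store L4 := 84  bus=[BusRdX,Flush]  L4: P0=I P1=M  mem[L4]=3
16. P0: store L0 := 83  bus=[-]  L0: P0=M P1=I  mem[L0]=80
17. P1: load  L3  bus=[BusRd,Flush]  L3: P0=S P1=S  mem[L3]=52
18. P0: load  L2  bus=[-]  L2: P0=S P1=S  mem[L2]=45
19. P1: store L3 := 21  bus=[BusUpgr]  L3: P0=I P1=M  mem[L3]=52
20. P1: load  L2  bus=[-]  L2: P0=S P1=S  mem[L2]=45
21. P0: store L3 := 96  bus=[BusRdX,Flush]  L3: P0=M P1=I  mem[L3]=21
22. P0: load  L1  bus=[BusRd,Flush]  L1: P0=S P1=S  mem[L1]=61
23. P1: store L0 := 32  bus=[BusRdX,Flush]  L0: P0=I P1=M  mem[L0]=83
24. P0: load  L4  bus=[BusRd,Flush]  L4: P0=S P1=S  mem[L4]=84
25. P1: store L3 := 8  bus=[BusRdX,Flush]  L3: P0=I P1=M  mem[L3]=96
26. P1: load  L4  bus=[-]  L4: P0=S P1=S  mem[L4]=84
27. P0: store L1 := 93  bus=[BusUpgr]  L1: P0=M P1=I  mem[L1]=61
28. P1: load  L3  bus=[-]  L3: P0=I P1=M  mem[L3]=96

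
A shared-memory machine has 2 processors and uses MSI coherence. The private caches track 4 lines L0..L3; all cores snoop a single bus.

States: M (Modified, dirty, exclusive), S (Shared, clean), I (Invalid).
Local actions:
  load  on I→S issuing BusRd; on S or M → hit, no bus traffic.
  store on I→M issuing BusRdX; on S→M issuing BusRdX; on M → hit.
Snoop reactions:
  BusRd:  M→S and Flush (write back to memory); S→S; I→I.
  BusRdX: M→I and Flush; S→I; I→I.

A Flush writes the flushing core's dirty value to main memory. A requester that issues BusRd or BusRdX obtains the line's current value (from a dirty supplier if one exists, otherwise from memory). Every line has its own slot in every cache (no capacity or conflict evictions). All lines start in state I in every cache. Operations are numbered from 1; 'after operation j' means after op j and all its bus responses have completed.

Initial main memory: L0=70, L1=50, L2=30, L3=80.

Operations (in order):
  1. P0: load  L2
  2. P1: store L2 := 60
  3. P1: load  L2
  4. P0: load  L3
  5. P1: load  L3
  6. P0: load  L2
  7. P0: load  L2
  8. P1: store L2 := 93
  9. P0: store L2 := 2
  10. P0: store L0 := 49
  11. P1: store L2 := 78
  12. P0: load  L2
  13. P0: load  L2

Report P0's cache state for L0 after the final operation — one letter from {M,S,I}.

[1] P0: load  L2 | P0:S(30), P1:I | bus: BusRd
[2] P1: store L2 := 60 | P0:I, P1:M(60) | bus: BusRdX
[3] P1: load  L2 | P0:I, P1:M(60) | bus: none
[4] P0: load  L3 | P0:S(80), P1:I | bus: BusRd
[5] P1: load  L3 | P0:S(80), P1:S(80) | bus: BusRd
[6] P0: load  L2 | P0:S(60), P1:S(60) | bus: BusRd,Flush
[7] P0: load  L2 | P0:S(60), P1:S(60) | bus: none
[8] P1: store L2 := 93 | P0:I, P1:M(93) | bus: BusRdX
[9] P0: store L2 := 2 | P0:M(2), P1:I | bus: BusRdX,Flush
[10] P0: store L0 := 49 | P0:M(49), P1:I | bus: BusRdX
[11] P1: store L2 := 78 | P0:I, P1:M(78) | bus: BusRdX,Flush
[12] P0: load  L2 | P0:S(78), P1:S(78) | bus: BusRd,Flush
[13] P0: load  L2 | P0:S(78), P1:S(78) | bus: none

state = M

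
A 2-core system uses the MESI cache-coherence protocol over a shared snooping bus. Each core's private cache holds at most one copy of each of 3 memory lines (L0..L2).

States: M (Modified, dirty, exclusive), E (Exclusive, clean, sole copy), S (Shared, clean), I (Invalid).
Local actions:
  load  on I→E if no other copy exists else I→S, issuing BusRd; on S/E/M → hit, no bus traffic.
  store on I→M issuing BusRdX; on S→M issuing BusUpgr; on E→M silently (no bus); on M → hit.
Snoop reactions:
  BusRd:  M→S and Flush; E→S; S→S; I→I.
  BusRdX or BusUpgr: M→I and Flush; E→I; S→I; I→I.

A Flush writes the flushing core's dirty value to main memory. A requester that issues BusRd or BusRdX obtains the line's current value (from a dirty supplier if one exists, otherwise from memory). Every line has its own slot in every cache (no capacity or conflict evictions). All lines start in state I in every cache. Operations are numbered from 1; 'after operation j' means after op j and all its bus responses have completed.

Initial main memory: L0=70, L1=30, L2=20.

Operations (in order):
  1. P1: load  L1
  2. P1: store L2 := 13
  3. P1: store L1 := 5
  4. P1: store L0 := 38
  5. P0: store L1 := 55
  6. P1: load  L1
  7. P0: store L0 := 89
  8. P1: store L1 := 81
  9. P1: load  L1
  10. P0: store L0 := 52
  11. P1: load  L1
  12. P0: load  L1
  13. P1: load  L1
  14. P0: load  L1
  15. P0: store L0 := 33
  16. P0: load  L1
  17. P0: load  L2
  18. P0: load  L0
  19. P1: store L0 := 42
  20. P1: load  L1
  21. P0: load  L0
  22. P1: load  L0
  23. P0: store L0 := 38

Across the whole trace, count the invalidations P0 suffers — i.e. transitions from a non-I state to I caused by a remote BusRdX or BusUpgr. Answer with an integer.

invalidations = 2

[1] P1: load  L1 | P0:I, P1:E(30) | bus: BusRd
[2] P1: store L2 := 13 | P0:I, P1:M(13) | bus: BusRdX
[3] P1: store L1 := 5 | P0:I, P1:M(5) | bus: none
[4] P1: store L0 := 38 | P0:I, P1:M(38) | bus: BusRdX
[5] P0: store L1 := 55 | P0:M(55), P1:I | bus: BusRdX,Flush
[6] P1: load  L1 | P0:S(55), P1:S(55) | bus: BusRd,Flush
[7] P0: store L0 := 89 | P0:M(89), P1:I | bus: BusRdX,Flush
[8] P1: store L1 := 81 | P0:I, P1:M(81) | bus: BusUpgr
[9] P1: load  L1 | P0:I, P1:M(81) | bus: none
[10] P0: store L0 := 52 | P0:M(52), P1:I | bus: none
[11] P1: load  L1 | P0:I, P1:M(81) | bus: none
[12] P0: load  L1 | P0:S(81), P1:S(81) | bus: BusRd,Flush
[13] P1: load  L1 | P0:S(81), P1:S(81) | bus: none
[14] P0: load  L1 | P0:S(81), P1:S(81) | bus: none
[15] P0: store L0 := 33 | P0:M(33), P1:I | bus: none
[16] P0: load  L1 | P0:S(81), P1:S(81) | bus: none
[17] P0: load  L2 | P0:S(13), P1:S(13) | bus: BusRd,Flush
[18] P0: load  L0 | P0:M(33), P1:I | bus: none
[19] P1: store L0 := 42 | P0:I, P1:M(42) | bus: BusRdX,Flush
[20] P1: load  L1 | P0:S(81), P1:S(81) | bus: none
[21] P0: load  L0 | P0:S(42), P1:S(42) | bus: BusRd,Flush
[22] P1: load  L0 | P0:S(42), P1:S(42) | bus: none
[23] P0: store L0 := 38 | P0:M(38), P1:I | bus: BusUpgr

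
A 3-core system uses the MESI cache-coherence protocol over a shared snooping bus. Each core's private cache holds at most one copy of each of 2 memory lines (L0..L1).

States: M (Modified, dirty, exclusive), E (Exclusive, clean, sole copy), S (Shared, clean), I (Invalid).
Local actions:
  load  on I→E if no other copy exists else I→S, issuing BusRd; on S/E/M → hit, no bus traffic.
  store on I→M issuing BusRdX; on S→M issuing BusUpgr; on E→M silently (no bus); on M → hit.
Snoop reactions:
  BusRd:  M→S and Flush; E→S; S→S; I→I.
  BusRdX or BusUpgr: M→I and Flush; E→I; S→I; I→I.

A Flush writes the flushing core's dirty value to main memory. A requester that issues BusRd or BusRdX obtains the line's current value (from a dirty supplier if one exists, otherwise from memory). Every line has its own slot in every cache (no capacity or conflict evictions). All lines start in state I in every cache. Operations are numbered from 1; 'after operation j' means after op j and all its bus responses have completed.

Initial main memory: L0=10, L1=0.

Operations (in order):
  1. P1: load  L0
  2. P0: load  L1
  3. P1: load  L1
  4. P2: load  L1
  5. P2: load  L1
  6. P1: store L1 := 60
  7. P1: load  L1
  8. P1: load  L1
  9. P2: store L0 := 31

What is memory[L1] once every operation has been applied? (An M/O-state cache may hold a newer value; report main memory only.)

  op1 P1: load  L0 → I/E/I on L0; bus BusRd; mem=10
  op2 P0: load  L1 → E/I/I on L1; bus BusRd; mem=0
  op3 P1: load  L1 → S/S/I on L1; bus BusRd; mem=0
  op4 P2: load  L1 → S/S/S on L1; bus BusRd; mem=0
  op5 P2: load  L1 → S/S/S on L1; bus (none); mem=0
  op6 P1: store L1 := 60 → I/M/I on L1; bus BusUpgr; mem=0
  op7 P1: load  L1 → I/M/I on L1; bus (none); mem=0
  op8 P1: load  L1 → I/M/I on L1; bus (none); mem=0
  op9 P2: store L0 := 31 → I/I/M on L0; bus BusRdX; mem=10

memory[L1] = 0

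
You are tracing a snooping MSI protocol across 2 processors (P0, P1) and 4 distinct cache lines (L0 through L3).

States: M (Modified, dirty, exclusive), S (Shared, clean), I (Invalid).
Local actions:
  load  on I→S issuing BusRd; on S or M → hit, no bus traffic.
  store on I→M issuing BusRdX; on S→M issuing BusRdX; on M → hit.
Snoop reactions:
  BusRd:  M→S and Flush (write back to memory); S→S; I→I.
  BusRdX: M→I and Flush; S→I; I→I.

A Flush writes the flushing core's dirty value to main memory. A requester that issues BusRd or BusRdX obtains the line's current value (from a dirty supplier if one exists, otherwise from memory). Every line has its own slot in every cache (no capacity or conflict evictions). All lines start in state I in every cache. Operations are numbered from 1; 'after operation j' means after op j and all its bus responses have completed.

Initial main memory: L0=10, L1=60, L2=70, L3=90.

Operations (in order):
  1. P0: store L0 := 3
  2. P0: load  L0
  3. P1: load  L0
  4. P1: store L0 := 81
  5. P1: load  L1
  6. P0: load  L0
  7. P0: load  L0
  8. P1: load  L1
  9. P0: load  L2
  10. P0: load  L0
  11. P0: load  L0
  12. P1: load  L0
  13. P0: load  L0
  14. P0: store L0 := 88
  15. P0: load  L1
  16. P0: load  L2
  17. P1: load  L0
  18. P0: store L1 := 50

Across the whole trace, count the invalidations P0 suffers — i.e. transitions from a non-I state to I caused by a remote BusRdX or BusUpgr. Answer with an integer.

  op1 P0: store L0 := 3 → M/I on L0; bus BusRdX; mem=10
  op2 P0: load  L0 → M/I on L0; bus (none); mem=10
  op3 P1: load  L0 → S/S on L0; bus BusRd Flush; mem=3
  op4 P1: store L0 := 81 → I/M on L0; bus BusRdX; mem=3
  op5 P1: load  L1 → I/S on L1; bus BusRd; mem=60
  op6 P0: load  L0 → S/S on L0; bus BusRd Flush; mem=81
  op7 P0: load  L0 → S/S on L0; bus (none); mem=81
  op8 P1: load  L1 → I/S on L1; bus (none); mem=60
  op9 P0: load  L2 → S/I on L2; bus BusRd; mem=70
  op10 P0: load  L0 → S/S on L0; bus (none); mem=81
  op11 P0: load  L0 → S/S on L0; bus (none); mem=81
  op12 P1: load  L0 → S/S on L0; bus (none); mem=81
  op13 P0: load  L0 → S/S on L0; bus (none); mem=81
  op14 P0: store L0 := 88 → M/I on L0; bus BusRdX; mem=81
  op15 P0: load  L1 → S/S on L1; bus BusRd; mem=60
  op16 P0: load  L2 → S/I on L2; bus (none); mem=70
  op17 P1: load  L0 → S/S on L0; bus BusRd Flush; mem=88
  op18 P0: store L1 := 50 → M/I on L1; bus BusRdX; mem=60

invalidations = 1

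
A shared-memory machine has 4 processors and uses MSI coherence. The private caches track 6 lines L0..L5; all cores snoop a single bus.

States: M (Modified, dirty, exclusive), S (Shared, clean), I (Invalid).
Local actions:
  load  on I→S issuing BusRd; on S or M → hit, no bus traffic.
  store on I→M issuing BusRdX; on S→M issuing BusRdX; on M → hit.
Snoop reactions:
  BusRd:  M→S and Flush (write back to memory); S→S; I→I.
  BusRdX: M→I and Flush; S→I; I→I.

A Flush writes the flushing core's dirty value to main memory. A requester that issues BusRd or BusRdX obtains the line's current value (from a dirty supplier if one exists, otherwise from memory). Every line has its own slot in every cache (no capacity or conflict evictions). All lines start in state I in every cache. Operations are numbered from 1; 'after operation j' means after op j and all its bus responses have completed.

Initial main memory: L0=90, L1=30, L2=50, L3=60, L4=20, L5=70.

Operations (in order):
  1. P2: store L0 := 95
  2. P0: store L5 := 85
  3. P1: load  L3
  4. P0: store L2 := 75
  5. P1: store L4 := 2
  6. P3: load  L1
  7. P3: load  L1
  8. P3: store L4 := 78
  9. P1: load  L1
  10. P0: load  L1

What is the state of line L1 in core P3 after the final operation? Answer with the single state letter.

state = S

[1] P2: store L0 := 95 | P0:I, P1:I, P2:M(95), P3:I | bus: BusRdX
[2] P0: store L5 := 85 | P0:M(85), P1:I, P2:I, P3:I | bus: BusRdX
[3] P1: load  L3 | P0:I, P1:S(60), P2:I, P3:I | bus: BusRd
[4] P0: store L2 := 75 | P0:M(75), P1:I, P2:I, P3:I | bus: BusRdX
[5] P1: store L4 := 2 | P0:I, P1:M(2), P2:I, P3:I | bus: BusRdX
[6] P3: load  L1 | P0:I, P1:I, P2:I, P3:S(30) | bus: BusRd
[7] P3: load  L1 | P0:I, P1:I, P2:I, P3:S(30) | bus: none
[8] P3: store L4 := 78 | P0:I, P1:I, P2:I, P3:M(78) | bus: BusRdX,Flush
[9] P1: load  L1 | P0:I, P1:S(30), P2:I, P3:S(30) | bus: BusRd
[10] P0: load  L1 | P0:S(30), P1:S(30), P2:I, P3:S(30) | bus: BusRd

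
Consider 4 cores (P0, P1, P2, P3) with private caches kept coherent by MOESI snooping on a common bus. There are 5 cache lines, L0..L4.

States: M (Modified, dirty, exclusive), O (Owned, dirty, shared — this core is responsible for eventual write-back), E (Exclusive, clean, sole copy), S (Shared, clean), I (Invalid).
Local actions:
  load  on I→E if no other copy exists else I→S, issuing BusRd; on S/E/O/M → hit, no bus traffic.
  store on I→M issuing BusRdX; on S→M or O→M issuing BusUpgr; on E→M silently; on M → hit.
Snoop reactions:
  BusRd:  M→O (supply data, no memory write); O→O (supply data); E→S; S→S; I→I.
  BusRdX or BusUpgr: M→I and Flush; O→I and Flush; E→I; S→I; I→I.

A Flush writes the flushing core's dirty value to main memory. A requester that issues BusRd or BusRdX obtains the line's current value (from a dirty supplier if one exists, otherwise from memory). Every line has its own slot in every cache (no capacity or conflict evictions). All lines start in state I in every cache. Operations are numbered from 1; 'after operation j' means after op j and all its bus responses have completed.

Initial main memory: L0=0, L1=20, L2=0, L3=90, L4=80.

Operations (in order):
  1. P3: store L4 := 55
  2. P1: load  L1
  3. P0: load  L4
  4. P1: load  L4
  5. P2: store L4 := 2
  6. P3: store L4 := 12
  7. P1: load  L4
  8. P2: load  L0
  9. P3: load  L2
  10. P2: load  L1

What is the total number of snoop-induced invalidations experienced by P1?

invalidations = 1

1. P3: store L4 := 55  bus=[BusRdX]  L4: P0=I P1=I P2=I P3=M  mem[L4]=80
2. P1: load  L1  bus=[BusRd]  L1: P0=I P1=E P2=I P3=I  mem[L1]=20
3. P0: load  L4  bus=[BusRd]  L4: P0=S P1=I P2=I P3=O  mem[L4]=80
4. P1: load  L4  bus=[BusRd]  L4: P0=S P1=S P2=I P3=O  mem[L4]=80
5. P2: store L4 := 2  bus=[BusRdX,Flush]  L4: P0=I P1=I P2=M P3=I  mem[L4]=55
6. P3: store L4 := 12  bus=[BusRdX,Flush]  L4: P0=I P1=I P2=I P3=M  mem[L4]=2
7. P1: load  L4  bus=[BusRd]  L4: P0=I P1=S P2=I P3=O  mem[L4]=2
8. P2: load  L0  bus=[BusRd]  L0: P0=I P1=I P2=E P3=I  mem[L0]=0
9. P3: load  L2  bus=[BusRd]  L2: P0=I P1=I P2=I P3=E  mem[L2]=0
10. P2: load  L1  bus=[BusRd]  L1: P0=I P1=S P2=S P3=I  mem[L1]=20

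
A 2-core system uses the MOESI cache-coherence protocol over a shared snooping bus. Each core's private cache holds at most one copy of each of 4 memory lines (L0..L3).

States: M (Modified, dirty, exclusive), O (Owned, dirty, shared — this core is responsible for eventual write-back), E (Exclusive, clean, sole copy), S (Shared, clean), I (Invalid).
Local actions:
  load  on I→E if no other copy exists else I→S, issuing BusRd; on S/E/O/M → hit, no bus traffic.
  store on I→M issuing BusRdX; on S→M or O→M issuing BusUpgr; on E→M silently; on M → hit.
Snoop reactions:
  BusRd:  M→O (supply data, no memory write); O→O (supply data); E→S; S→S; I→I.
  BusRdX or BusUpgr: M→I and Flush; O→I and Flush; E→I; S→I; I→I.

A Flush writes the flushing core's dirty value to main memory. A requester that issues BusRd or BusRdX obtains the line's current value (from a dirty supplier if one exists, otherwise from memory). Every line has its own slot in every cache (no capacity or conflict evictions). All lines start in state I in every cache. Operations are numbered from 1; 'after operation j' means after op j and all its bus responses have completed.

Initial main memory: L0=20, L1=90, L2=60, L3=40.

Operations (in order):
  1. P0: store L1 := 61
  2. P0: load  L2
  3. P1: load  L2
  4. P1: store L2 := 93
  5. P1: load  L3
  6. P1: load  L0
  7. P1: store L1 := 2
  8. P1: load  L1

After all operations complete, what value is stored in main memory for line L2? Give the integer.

memory[L2] = 60

step 1: P0: store L1 := 61  ⟶  MI  (L1)  txn=BusRdX  M[L1]=90
step 2: P0: load  L2  ⟶  EI  (L2)  txn=BusRd  M[L2]=60
step 3: P1: load  L2  ⟶  SS  (L2)  txn=BusRd  M[L2]=60
step 4: P1: store L2 := 93  ⟶  IM  (L2)  txn=BusUpgr  M[L2]=60
step 5: P1: load  L3  ⟶  IE  (L3)  txn=BusRd  M[L3]=40
step 6: P1: load  L0  ⟶  IE  (L0)  txn=BusRd  M[L0]=20
step 7: P1: store L1 := 2  ⟶  IM  (L1)  txn=BusRdX+Flush  M[L1]=61
step 8: P1: load  L1  ⟶  IM  (L1)  txn=∅  M[L1]=61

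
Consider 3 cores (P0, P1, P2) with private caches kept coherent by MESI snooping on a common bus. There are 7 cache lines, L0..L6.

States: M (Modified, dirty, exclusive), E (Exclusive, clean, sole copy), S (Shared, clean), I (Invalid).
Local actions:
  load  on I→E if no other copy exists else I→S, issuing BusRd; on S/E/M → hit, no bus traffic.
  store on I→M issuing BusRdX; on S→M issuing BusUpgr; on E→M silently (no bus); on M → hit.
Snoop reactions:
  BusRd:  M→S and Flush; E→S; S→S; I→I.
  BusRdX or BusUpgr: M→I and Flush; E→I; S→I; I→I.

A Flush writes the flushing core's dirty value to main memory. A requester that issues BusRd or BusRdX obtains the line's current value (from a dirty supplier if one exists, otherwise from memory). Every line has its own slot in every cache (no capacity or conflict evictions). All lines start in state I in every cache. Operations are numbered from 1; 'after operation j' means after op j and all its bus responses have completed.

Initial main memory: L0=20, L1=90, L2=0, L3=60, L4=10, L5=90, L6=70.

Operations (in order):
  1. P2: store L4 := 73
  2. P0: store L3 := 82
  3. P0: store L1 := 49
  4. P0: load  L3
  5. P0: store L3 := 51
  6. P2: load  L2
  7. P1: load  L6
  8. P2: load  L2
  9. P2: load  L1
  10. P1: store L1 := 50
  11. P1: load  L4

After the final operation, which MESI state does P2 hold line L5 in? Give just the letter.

  op1 P2: store L4 := 73 → I/I/M on L4; bus BusRdX; mem=10
  op2 P0: store L3 := 82 → M/I/I on L3; bus BusRdX; mem=60
  op3 P0: store L1 := 49 → M/I/I on L1; bus BusRdX; mem=90
  op4 P0: load  L3 → M/I/I on L3; bus (none); mem=60
  op5 P0: store L3 := 51 → M/I/I on L3; bus (none); mem=60
  op6 P2: load  L2 → I/I/E on L2; bus BusRd; mem=0
  op7 P1: load  L6 → I/E/I on L6; bus BusRd; mem=70
  op8 P2: load  L2 → I/I/E on L2; bus (none); mem=0
  op9 P2: load  L1 → S/I/S on L1; bus BusRd Flush; mem=49
  op10 P1: store L1 := 50 → I/M/I on L1; bus BusRdX; mem=49
  op11 P1: load  L4 → I/S/S on L4; bus BusRd Flush; mem=73

state = I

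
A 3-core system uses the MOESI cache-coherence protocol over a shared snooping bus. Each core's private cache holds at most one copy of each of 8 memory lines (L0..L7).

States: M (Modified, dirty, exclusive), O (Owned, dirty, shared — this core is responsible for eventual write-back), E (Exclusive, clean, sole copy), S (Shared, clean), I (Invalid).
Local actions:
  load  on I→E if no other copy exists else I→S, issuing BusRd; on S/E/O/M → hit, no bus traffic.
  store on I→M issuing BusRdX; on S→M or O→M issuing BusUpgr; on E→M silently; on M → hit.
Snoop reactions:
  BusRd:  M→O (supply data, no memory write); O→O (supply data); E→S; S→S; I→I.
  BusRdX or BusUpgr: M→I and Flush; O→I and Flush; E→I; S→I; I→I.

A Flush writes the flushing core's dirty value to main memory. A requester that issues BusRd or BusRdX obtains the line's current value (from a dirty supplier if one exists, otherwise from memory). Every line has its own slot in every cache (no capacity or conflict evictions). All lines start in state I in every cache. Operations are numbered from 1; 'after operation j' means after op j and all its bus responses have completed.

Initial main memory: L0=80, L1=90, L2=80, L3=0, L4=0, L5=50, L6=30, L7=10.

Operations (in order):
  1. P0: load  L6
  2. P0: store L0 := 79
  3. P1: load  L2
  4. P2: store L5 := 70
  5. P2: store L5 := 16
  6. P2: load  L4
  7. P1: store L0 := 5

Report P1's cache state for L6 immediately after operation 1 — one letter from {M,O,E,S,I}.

step 1: P0: load  L6  ⟶  EII  (L6)  txn=BusRd  M[L6]=30
step 2: P0: store L0 := 79  ⟶  MII  (L0)  txn=BusRdX  M[L0]=80
step 3: P1: load  L2  ⟶  IEI  (L2)  txn=BusRd  M[L2]=80
step 4: P2: store L5 := 70  ⟶  IIM  (L5)  txn=BusRdX  M[L5]=50
step 5: P2: store L5 := 16  ⟶  IIM  (L5)  txn=∅  M[L5]=50
step 6: P2: load  L4  ⟶  IIE  (L4)  txn=BusRd  M[L4]=0
step 7: P1: store L0 := 5  ⟶  IMI  (L0)  txn=BusRdX+Flush  M[L0]=79

state = I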